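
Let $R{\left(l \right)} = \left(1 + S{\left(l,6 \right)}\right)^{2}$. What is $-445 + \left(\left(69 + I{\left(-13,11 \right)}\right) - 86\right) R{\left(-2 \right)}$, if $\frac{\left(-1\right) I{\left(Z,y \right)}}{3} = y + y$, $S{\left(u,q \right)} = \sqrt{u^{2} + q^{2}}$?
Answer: $-3848 - 332 \sqrt{10} \approx -4897.9$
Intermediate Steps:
$S{\left(u,q \right)} = \sqrt{q^{2} + u^{2}}$
$I{\left(Z,y \right)} = - 6 y$ ($I{\left(Z,y \right)} = - 3 \left(y + y\right) = - 3 \cdot 2 y = - 6 y$)
$R{\left(l \right)} = \left(1 + \sqrt{36 + l^{2}}\right)^{2}$ ($R{\left(l \right)} = \left(1 + \sqrt{6^{2} + l^{2}}\right)^{2} = \left(1 + \sqrt{36 + l^{2}}\right)^{2}$)
$-445 + \left(\left(69 + I{\left(-13,11 \right)}\right) - 86\right) R{\left(-2 \right)} = -445 + \left(\left(69 - 66\right) - 86\right) \left(1 + \sqrt{36 + \left(-2\right)^{2}}\right)^{2} = -445 + \left(\left(69 - 66\right) - 86\right) \left(1 + \sqrt{36 + 4}\right)^{2} = -445 + \left(3 - 86\right) \left(1 + \sqrt{40}\right)^{2} = -445 - 83 \left(1 + 2 \sqrt{10}\right)^{2}$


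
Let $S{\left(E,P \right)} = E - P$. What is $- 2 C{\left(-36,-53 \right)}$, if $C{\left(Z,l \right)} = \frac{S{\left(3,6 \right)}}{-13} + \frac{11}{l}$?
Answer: $- \frac{32}{689} \approx -0.046444$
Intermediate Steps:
$C{\left(Z,l \right)} = \frac{3}{13} + \frac{11}{l}$ ($C{\left(Z,l \right)} = \frac{3 - 6}{-13} + \frac{11}{l} = \left(3 - 6\right) \left(- \frac{1}{13}\right) + \frac{11}{l} = \left(-3\right) \left(- \frac{1}{13}\right) + \frac{11}{l} = \frac{3}{13} + \frac{11}{l}$)
$- 2 C{\left(-36,-53 \right)} = - 2 \left(\frac{3}{13} + \frac{11}{-53}\right) = - 2 \left(\frac{3}{13} + 11 \left(- \frac{1}{53}\right)\right) = - 2 \left(\frac{3}{13} - \frac{11}{53}\right) = \left(-2\right) \frac{16}{689} = - \frac{32}{689}$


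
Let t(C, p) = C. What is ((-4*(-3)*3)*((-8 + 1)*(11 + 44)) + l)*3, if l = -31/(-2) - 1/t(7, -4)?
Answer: -581475/14 ≈ -41534.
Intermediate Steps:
l = 215/14 (l = -31/(-2) - 1/7 = -31*(-½) - 1*⅐ = 31/2 - ⅐ = 215/14 ≈ 15.357)
((-4*(-3)*3)*((-8 + 1)*(11 + 44)) + l)*3 = ((-4*(-3)*3)*((-8 + 1)*(11 + 44)) + 215/14)*3 = ((12*3)*(-7*55) + 215/14)*3 = (36*(-385) + 215/14)*3 = (-13860 + 215/14)*3 = -193825/14*3 = -581475/14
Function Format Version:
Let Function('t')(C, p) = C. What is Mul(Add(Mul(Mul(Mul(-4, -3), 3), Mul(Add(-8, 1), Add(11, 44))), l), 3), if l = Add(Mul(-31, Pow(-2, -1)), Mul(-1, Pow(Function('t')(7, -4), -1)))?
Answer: Rational(-581475, 14) ≈ -41534.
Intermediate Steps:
l = Rational(215, 14) (l = Add(Mul(-31, Pow(-2, -1)), Mul(-1, Pow(7, -1))) = Add(Mul(-31, Rational(-1, 2)), Mul(-1, Rational(1, 7))) = Add(Rational(31, 2), Rational(-1, 7)) = Rational(215, 14) ≈ 15.357)
Mul(Add(Mul(Mul(Mul(-4, -3), 3), Mul(Add(-8, 1), Add(11, 44))), l), 3) = Mul(Add(Mul(Mul(Mul(-4, -3), 3), Mul(Add(-8, 1), Add(11, 44))), Rational(215, 14)), 3) = Mul(Add(Mul(Mul(12, 3), Mul(-7, 55)), Rational(215, 14)), 3) = Mul(Add(Mul(36, -385), Rational(215, 14)), 3) = Mul(Add(-13860, Rational(215, 14)), 3) = Mul(Rational(-193825, 14), 3) = Rational(-581475, 14)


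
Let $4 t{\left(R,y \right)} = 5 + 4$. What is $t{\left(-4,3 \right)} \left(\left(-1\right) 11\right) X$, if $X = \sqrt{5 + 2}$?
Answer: $- \frac{99 \sqrt{7}}{4} \approx -65.482$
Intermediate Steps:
$t{\left(R,y \right)} = \frac{9}{4}$ ($t{\left(R,y \right)} = \frac{5 + 4}{4} = \frac{1}{4} \cdot 9 = \frac{9}{4}$)
$X = \sqrt{7} \approx 2.6458$
$t{\left(-4,3 \right)} \left(\left(-1\right) 11\right) X = \frac{9 \left(\left(-1\right) 11\right)}{4} \sqrt{7} = \frac{9}{4} \left(-11\right) \sqrt{7} = - \frac{99 \sqrt{7}}{4}$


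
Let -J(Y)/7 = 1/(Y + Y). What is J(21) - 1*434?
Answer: -2605/6 ≈ -434.17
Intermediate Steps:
J(Y) = -7/(2*Y) (J(Y) = -7/(Y + Y) = -7*1/(2*Y) = -7/(2*Y))
J(21) - 1*434 = -7/2/21 - 1*434 = -7/2*1/21 - 434 = -⅙ - 434 = -2605/6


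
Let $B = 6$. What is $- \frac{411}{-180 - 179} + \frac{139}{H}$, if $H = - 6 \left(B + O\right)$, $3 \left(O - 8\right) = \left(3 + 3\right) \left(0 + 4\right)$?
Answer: $\frac{4351}{47388} \approx 0.091817$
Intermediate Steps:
$O = 16$ ($O = 8 + \frac{\left(3 + 3\right) \left(0 + 4\right)}{3} = 8 + \frac{6 \cdot 4}{3} = 8 + \frac{1}{3} \cdot 24 = 8 + 8 = 16$)
$H = -132$ ($H = - 6 \left(6 + 16\right) = \left(-6\right) 22 = -132$)
$- \frac{411}{-180 - 179} + \frac{139}{H} = - \frac{411}{-180 - 179} + \frac{139}{-132} = - \frac{411}{-180 - 179} + 139 \left(- \frac{1}{132}\right) = - \frac{411}{-359} - \frac{139}{132} = \left(-411\right) \left(- \frac{1}{359}\right) - \frac{139}{132} = \frac{411}{359} - \frac{139}{132} = \frac{4351}{47388}$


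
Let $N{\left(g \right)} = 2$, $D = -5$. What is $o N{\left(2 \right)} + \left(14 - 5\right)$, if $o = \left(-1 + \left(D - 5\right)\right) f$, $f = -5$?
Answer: $119$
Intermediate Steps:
$o = 55$ ($o = \left(-1 - 10\right) \left(-5\right) = \left(-11\right) \left(-5\right) = 55$)
$o N{\left(2 \right)} + \left(14 - 5\right) = 55 \cdot 2 + \left(14 - 5\right) = 110 + 9 = 119$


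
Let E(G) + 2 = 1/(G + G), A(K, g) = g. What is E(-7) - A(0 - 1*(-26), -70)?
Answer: 951/14 ≈ 67.929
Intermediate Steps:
E(G) = -2 + 1/(2*G) (E(G) = -2 + 1/(G + G) = -2 + 1/(2*G))
E(-7) - A(0 - 1*(-26), -70) = (-2 + (½)/(-7)) - 1*(-70) = (-2 + (½)*(-⅐)) + 70 = (-2 - 1/14) + 70 = -29/14 + 70 = 951/14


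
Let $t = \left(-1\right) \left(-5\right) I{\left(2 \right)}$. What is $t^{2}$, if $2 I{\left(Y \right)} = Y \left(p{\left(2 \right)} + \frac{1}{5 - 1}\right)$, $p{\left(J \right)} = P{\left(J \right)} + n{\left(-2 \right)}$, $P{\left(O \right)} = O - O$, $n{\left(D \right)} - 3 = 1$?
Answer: $\frac{7225}{16} \approx 451.56$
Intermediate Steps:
$n{\left(D \right)} = 4$ ($n{\left(D \right)} = 3 + 1 = 4$)
$P{\left(O \right)} = 0$
$p{\left(J \right)} = 4$ ($p{\left(J \right)} = 0 + 4 = 4$)
$I{\left(Y \right)} = \frac{17 Y}{8}$ ($I{\left(Y \right)} = \frac{Y \left(4 + \frac{1}{5 - 1}\right)}{2} = \frac{Y \left(4 + \frac{1}{4}\right)}{2} = \frac{Y \frac{17}{4}}{2} = \frac{\frac{17}{4} Y}{2} = \frac{17 Y}{8}$)
$t = \frac{85}{4}$ ($t = \left(-1\right) \left(-5\right) \frac{17}{8} \cdot 2 = 5 \cdot \frac{17}{4} = \frac{85}{4} \approx 21.25$)
$t^{2} = \left(\frac{85}{4}\right)^{2} = \frac{7225}{16}$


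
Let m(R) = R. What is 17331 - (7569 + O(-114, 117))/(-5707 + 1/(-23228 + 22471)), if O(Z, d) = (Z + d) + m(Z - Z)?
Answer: 18719779551/1080050 ≈ 17332.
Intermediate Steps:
O(Z, d) = Z + d (O(Z, d) = (Z + d) + (Z - Z) = (Z + d) + 0 = Z + d)
17331 - (7569 + O(-114, 117))/(-5707 + 1/(-23228 + 22471)) = 17331 - (7569 + (-114 + 117))/(-5707 + 1/(-23228 + 22471)) = 17331 - (7569 + 3)/(-5707 + 1/(-757)) = 17331 - 7572/(-5707 - 1/757) = 17331 - 7572/(-4320200/757) = 17331 - 7572*(-757)/4320200 = 17331 - 1*(-1433001/1080050) = 17331 + 1433001/1080050 = 18719779551/1080050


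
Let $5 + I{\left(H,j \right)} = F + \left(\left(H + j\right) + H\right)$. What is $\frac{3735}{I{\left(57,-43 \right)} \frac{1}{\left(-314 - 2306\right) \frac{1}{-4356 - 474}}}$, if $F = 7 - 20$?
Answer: $\frac{326190}{8533} \approx 38.227$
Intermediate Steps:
$F = -13$ ($F = 7 - 20 = -13$)
$I{\left(H,j \right)} = -18 + j + 2 H$ ($I{\left(H,j \right)} = -5 - \left(13 - j - 2 H\right) = -5 + \left(-13 + j + 2 H\right) = -18 + j + 2 H$)
$\frac{3735}{I{\left(57,-43 \right)} \frac{1}{\left(-314 - 2306\right) \frac{1}{-4356 - 474}}} = \frac{3735}{\left(-18 - 43 + 2 \cdot 57\right) \frac{1}{\left(-314 - 2306\right) \frac{1}{-4356 - 474}}} = \frac{3735}{\left(-18 - 43 + 114\right) \frac{1}{\left(-2620\right) \frac{1}{-4830}}} = \frac{3735}{53 \frac{1}{\left(-2620\right) \left(- \frac{1}{4830}\right)}} = \frac{3735}{53 \frac{1}{\frac{262}{483}}} = \frac{3735}{53 \cdot \frac{483}{262}} = \frac{3735}{\frac{25599}{262}} = 3735 \cdot \frac{262}{25599} = \frac{326190}{8533}$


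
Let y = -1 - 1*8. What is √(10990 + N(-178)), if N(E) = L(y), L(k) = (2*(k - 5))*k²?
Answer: 7*√178 ≈ 93.392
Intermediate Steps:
y = -9 (y = -1 - 8 = -9)
L(k) = k²*(-10 + 2*k) (L(k) = (2*(-5 + k))*k² = (-10 + 2*k)*k² = k²*(-10 + 2*k))
N(E) = -2268 (N(E) = 2*(-9)²*(-5 - 9) = 2*81*(-14) = -2268)
√(10990 + N(-178)) = √(10990 - 2268) = √8722 = 7*√178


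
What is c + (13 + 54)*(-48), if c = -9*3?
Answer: -3243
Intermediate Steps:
c = -27
c + (13 + 54)*(-48) = -27 + (13 + 54)*(-48) = -27 + 67*(-48) = -27 - 3216 = -3243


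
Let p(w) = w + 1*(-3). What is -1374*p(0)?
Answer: 4122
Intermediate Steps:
p(w) = -3 + w (p(w) = w - 3 = -3 + w)
-1374*p(0) = -1374*(-3 + 0) = -1374*(-3) = 4122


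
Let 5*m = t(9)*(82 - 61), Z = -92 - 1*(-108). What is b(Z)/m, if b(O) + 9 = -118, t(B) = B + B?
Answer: -635/378 ≈ -1.6799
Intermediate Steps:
t(B) = 2*B
Z = 16 (Z = -92 + 108 = 16)
b(O) = -127 (b(O) = -9 - 118 = -127)
m = 378/5 (m = ((2*9)*(82 - 61))/5 = (18*21)/5 = (⅕)*378 = 378/5 ≈ 75.600)
b(Z)/m = -127/378/5 = -127*5/378 = -635/378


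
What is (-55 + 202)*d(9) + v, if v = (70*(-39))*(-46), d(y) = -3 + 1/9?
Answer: 375466/3 ≈ 1.2516e+5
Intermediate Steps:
d(y) = -26/9 (d(y) = -3 + ⅑ = -26/9)
v = 125580 (v = -2730*(-46) = 125580)
(-55 + 202)*d(9) + v = (-55 + 202)*(-26/9) + 125580 = 147*(-26/9) + 125580 = -1274/3 + 125580 = 375466/3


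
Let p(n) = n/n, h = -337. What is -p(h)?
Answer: -1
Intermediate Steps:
p(n) = 1
-p(h) = -1*1 = -1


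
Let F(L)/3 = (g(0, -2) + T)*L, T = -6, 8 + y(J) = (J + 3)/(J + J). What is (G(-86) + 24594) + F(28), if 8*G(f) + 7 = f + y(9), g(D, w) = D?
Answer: 577859/24 ≈ 24077.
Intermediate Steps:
y(J) = -8 + (3 + J)/(2*J) (y(J) = -8 + (J + 3)/(J + J) = -8 + (3 + J)/((2*J)) = -8 + (3 + J)*(1/(2*J)) = -8 + (3 + J)/(2*J))
G(f) = -43/24 + f/8 (G(f) = -7/8 + (f + (3/2)*(1 - 5*9)/9)/8 = -7/8 + (f + (3/2)*(1/9)*(1 - 45))/8 = -7/8 + (f + (3/2)*(1/9)*(-44))/8 = -7/8 + (f - 22/3)/8 = -7/8 + (-22/3 + f)/8 = -7/8 + (-11/12 + f/8) = -43/24 + f/8)
F(L) = -18*L (F(L) = 3*((0 - 6)*L) = 3*(-6*L) = -18*L)
(G(-86) + 24594) + F(28) = ((-43/24 + (1/8)*(-86)) + 24594) - 18*28 = ((-43/24 - 43/4) + 24594) - 504 = (-301/24 + 24594) - 504 = 589955/24 - 504 = 577859/24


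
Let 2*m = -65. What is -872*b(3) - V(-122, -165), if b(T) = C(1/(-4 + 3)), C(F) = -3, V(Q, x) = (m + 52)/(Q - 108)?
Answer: 1203399/460 ≈ 2616.1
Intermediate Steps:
m = -65/2 (m = (½)*(-65) = -65/2 ≈ -32.500)
V(Q, x) = 39/(2*(-108 + Q)) (V(Q, x) = (-65/2 + 52)/(Q - 108) = 39/(2*(-108 + Q)))
b(T) = -3
-872*b(3) - V(-122, -165) = -872*(-3) - 39/(2*(-108 - 122)) = 2616 - 39/(2*(-230)) = 2616 - 39*(-1)/(2*230) = 2616 - 1*(-39/460) = 2616 + 39/460 = 1203399/460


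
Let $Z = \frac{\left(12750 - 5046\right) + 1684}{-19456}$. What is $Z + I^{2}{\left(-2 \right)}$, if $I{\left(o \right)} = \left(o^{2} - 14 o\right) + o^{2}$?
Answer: $\frac{6301397}{4864} \approx 1295.5$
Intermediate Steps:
$I{\left(o \right)} = - 14 o + 2 o^{2}$
$Z = - \frac{2347}{4864}$ ($Z = \left(7704 + 1684\right) \left(- \frac{1}{19456}\right) = 9388 \left(- \frac{1}{19456}\right) = - \frac{2347}{4864} \approx -0.48252$)
$Z + I^{2}{\left(-2 \right)} = - \frac{2347}{4864} + \left(2 \left(-2\right) \left(-7 - 2\right)\right)^{2} = - \frac{2347}{4864} + \left(2 \left(-2\right) \left(-9\right)\right)^{2} = - \frac{2347}{4864} + 36^{2} = - \frac{2347}{4864} + 1296 = \frac{6301397}{4864}$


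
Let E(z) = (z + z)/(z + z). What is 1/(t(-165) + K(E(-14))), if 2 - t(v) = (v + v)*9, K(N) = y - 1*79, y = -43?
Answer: 1/2850 ≈ 0.00035088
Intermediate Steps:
E(z) = 1 (E(z) = (2*z)/((2*z)) = (2*z)*(1/(2*z)) = 1)
K(N) = -122 (K(N) = -43 - 1*79 = -43 - 79 = -122)
t(v) = 2 - 18*v (t(v) = 2 - (v + v)*9 = 2 - 2*v*9 = 2 - 18*v)
1/(t(-165) + K(E(-14))) = 1/((2 - 18*(-165)) - 122) = 1/((2 + 2970) - 122) = 1/(2972 - 122) = 1/2850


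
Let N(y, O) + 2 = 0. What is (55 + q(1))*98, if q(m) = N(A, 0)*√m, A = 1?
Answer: 5194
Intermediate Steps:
N(y, O) = -2 (N(y, O) = -2 + 0 = -2)
q(m) = -2*√m
(55 + q(1))*98 = (55 - 2*√1)*98 = (55 - 2*1)*98 = (55 - 2)*98 = 53*98 = 5194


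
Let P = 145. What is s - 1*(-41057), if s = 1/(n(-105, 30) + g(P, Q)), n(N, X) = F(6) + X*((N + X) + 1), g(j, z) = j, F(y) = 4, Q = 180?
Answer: 85029046/2071 ≈ 41057.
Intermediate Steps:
n(N, X) = 4 + X*(1 + N + X) (n(N, X) = 4 + X*((N + X) + 1) = 4 + X*(1 + N + X))
s = -1/2071 (s = 1/((4 + 30 + 30**2 - 105*30) + 145) = 1/((4 + 30 + 900 - 3150) + 145) = 1/(-2216 + 145) = 1/(-2071) = -1/2071 ≈ -0.00048286)
s - 1*(-41057) = -1/2071 - 1*(-41057) = -1/2071 + 41057 = 85029046/2071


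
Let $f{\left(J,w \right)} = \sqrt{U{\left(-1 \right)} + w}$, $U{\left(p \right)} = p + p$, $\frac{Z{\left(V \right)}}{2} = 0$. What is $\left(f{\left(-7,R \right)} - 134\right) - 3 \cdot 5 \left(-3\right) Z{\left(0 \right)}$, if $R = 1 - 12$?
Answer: $0$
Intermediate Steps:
$Z{\left(V \right)} = 0$ ($Z{\left(V \right)} = 2 \cdot 0 = 0$)
$U{\left(p \right)} = 2 p$
$R = -11$ ($R = 1 - 12 = -11$)
$f{\left(J,w \right)} = \sqrt{-2 + w}$ ($f{\left(J,w \right)} = \sqrt{2 \left(-1\right) + w} = \sqrt{-2 + w}$)
$\left(f{\left(-7,R \right)} - 134\right) - 3 \cdot 5 \left(-3\right) Z{\left(0 \right)} = \left(\sqrt{-2 - 11} - 134\right) - 3 \cdot 5 \left(-3\right) 0 = \left(\sqrt{-13} - 134\right) \left(-3\right) \left(-15\right) 0 = \left(i \sqrt{13} - 134\right) 45 \cdot 0 = \left(-134 + i \sqrt{13}\right) 0 = 0$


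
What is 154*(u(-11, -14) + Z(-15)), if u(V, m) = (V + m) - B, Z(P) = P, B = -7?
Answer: -5082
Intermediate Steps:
u(V, m) = 7 + V + m (u(V, m) = (V + m) - 1*(-7) = (V + m) + 7 = 7 + V + m)
154*(u(-11, -14) + Z(-15)) = 154*((7 - 11 - 14) - 15) = 154*(-18 - 15) = 154*(-33) = -5082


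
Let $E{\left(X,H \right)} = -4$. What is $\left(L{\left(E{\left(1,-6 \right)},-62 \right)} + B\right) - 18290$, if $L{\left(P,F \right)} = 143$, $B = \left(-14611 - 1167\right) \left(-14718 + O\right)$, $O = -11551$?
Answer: $414454135$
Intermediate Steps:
$B = 414472282$ ($B = \left(-14611 - 1167\right) \left(-14718 - 11551\right) = \left(-15778\right) \left(-26269\right) = 414472282$)
$\left(L{\left(E{\left(1,-6 \right)},-62 \right)} + B\right) - 18290 = \left(143 + 414472282\right) - 18290 = 414472425 - 18290 = 414454135$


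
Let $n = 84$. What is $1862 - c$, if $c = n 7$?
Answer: $1274$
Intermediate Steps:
$c = 588$ ($c = 84 \cdot 7 = 588$)
$1862 - c = 1862 - 588 = 1274$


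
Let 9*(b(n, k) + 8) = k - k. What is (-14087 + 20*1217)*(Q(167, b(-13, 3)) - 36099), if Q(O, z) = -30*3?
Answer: -371045817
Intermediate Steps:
b(n, k) = -8 (b(n, k) = -8 + (k - k)/9 = -8 + (1/9)*0 = -8 + 0 = -8)
Q(O, z) = -90
(-14087 + 20*1217)*(Q(167, b(-13, 3)) - 36099) = (-14087 + 20*1217)*(-90 - 36099) = (-14087 + 24340)*(-36189) = 10253*(-36189) = -371045817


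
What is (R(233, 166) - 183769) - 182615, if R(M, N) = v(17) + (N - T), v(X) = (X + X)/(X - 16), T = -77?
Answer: -366107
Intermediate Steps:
v(X) = 2*X/(-16 + X) (v(X) = (2*X)/(-16 + X) = 2*X/(-16 + X))
R(M, N) = 111 + N (R(M, N) = 2*17/(-16 + 17) + (N - 1*(-77)) = 2*17/1 + (N + 77) = 2*17*1 + (77 + N) = 34 + (77 + N) = 111 + N)
(R(233, 166) - 183769) - 182615 = ((111 + 166) - 183769) - 182615 = (277 - 183769) - 182615 = -183492 - 182615 = -366107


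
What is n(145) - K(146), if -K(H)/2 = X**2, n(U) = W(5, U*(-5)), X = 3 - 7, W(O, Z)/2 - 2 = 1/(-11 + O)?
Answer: 107/3 ≈ 35.667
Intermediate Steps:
W(O, Z) = 4 + 2/(-11 + O)
X = -4
n(U) = 11/3 (n(U) = 2*(-21 + 2*5)/(-11 + 5) = 2*(-21 + 10)/(-6) = 2*(-1/6)*(-11) = 11/3)
K(H) = -32 (K(H) = -2*(-4)**2 = -2*16 = -32)
n(145) - K(146) = 11/3 - 1*(-32) = 11/3 + 32 = 107/3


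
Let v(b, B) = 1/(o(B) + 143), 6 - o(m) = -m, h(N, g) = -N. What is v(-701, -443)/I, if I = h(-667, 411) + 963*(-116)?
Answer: 1/32646054 ≈ 3.0632e-8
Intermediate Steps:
o(m) = 6 + m (o(m) = 6 - (-1)*m = 6 + m)
v(b, B) = 1/(149 + B) (v(b, B) = 1/((6 + B) + 143) = 1/(149 + B))
I = -111041 (I = -1*(-667) + 963*(-116) = 667 - 111708 = -111041)
v(-701, -443)/I = 1/((149 - 443)*(-111041)) = -1/111041/(-294) = -1/294*(-1/111041) = 1/32646054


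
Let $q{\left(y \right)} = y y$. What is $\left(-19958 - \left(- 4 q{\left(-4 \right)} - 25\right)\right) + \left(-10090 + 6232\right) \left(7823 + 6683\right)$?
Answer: $-55984017$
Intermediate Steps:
$q{\left(y \right)} = y^{2}$
$\left(-19958 - \left(- 4 q{\left(-4 \right)} - 25\right)\right) + \left(-10090 + 6232\right) \left(7823 + 6683\right) = \left(-19958 - \left(- 4 \left(-4\right)^{2} - 25\right)\right) + \left(-10090 + 6232\right) \left(7823 + 6683\right) = \left(-19958 - \left(\left(-4\right) 16 - 25\right)\right) - 55964148 = \left(-19958 - \left(-64 - 25\right)\right) - 55964148 = \left(-19958 - -89\right) - 55964148 = \left(-19958 + 89\right) - 55964148 = -19869 - 55964148 = -55984017$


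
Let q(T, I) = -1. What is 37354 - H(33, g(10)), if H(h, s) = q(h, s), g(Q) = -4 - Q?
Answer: 37355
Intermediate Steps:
H(h, s) = -1
37354 - H(33, g(10)) = 37354 - 1*(-1) = 37354 + 1 = 37355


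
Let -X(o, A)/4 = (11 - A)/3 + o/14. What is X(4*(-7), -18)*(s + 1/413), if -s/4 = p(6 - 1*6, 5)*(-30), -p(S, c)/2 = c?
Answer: 45595108/1239 ≈ 36800.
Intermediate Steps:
p(S, c) = -2*c
s = -1200 (s = -4*(-2*5)*(-30) = -(-40)*(-30) = -4*300 = -1200)
X(o, A) = -44/3 - 2*o/7 + 4*A/3 (X(o, A) = -4*((11 - A)/3 + o/14) = -4*((11 - A)*(⅓) + o*(1/14)) = -4*((11/3 - A/3) + o/14) = -4*(11/3 - A/3 + o/14) = -44/3 - 2*o/7 + 4*A/3)
X(4*(-7), -18)*(s + 1/413) = (-44/3 - 8*(-7)/7 + (4/3)*(-18))*(-1200 + 1/413) = (-44/3 - 2/7*(-28) - 24)*(-1200 + 1/413) = (-44/3 + 8 - 24)*(-495599/413) = -92/3*(-495599/413) = 45595108/1239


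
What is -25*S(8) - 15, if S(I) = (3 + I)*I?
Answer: -2215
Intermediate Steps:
S(I) = I*(3 + I)
-25*S(8) - 15 = -200*(3 + 8) - 15 = -200*11 - 15 = -25*88 - 15 = -2200 - 15 = -2215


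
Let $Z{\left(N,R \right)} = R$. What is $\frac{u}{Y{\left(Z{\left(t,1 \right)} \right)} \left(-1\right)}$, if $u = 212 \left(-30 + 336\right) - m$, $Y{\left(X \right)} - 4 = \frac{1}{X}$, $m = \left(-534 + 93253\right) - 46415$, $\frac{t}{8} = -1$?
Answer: $- \frac{18568}{5} \approx -3713.6$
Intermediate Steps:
$t = -8$ ($t = 8 \left(-1\right) = -8$)
$m = 46304$ ($m = 92719 - 46415 = 46304$)
$Y{\left(X \right)} = 4 + \frac{1}{X}$
$u = 18568$ ($u = 212 \left(-30 + 336\right) - 46304 = 212 \cdot 306 - 46304 = 64872 - 46304 = 18568$)
$\frac{u}{Y{\left(Z{\left(t,1 \right)} \right)} \left(-1\right)} = \frac{18568}{\left(4 + 1^{-1}\right) \left(-1\right)} = \frac{18568}{\left(4 + 1\right) \left(-1\right)} = \frac{18568}{5 \left(-1\right)} = \frac{18568}{-5} = 18568 \left(- \frac{1}{5}\right) = - \frac{18568}{5}$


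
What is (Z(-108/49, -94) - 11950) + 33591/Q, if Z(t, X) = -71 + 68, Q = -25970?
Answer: -310453001/25970 ≈ -11954.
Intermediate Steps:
Z(t, X) = -3
(Z(-108/49, -94) - 11950) + 33591/Q = (-3 - 11950) + 33591/(-25970) = -11953 + 33591*(-1/25970) = -11953 - 33591/25970 = -310453001/25970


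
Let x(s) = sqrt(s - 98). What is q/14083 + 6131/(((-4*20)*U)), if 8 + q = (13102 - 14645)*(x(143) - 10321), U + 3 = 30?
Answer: 34312294327/30419280 - 4629*sqrt(5)/14083 ≈ 1127.2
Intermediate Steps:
U = 27 (U = -3 + 30 = 27)
x(s) = sqrt(-98 + s)
q = 15925295 - 4629*sqrt(5) (q = -8 + (13102 - 14645)*(sqrt(-98 + 143) - 10321) = -8 - 1543*(sqrt(45) - 10321) = -8 - 1543*(3*sqrt(5) - 10321) = -8 - 1543*(-10321 + 3*sqrt(5)) = -8 + (15925303 - 4629*sqrt(5)) = 15925295 - 4629*sqrt(5) ≈ 1.5915e+7)
q/14083 + 6131/(((-4*20)*U)) = (15925295 - 4629*sqrt(5))/14083 + 6131/((-4*20*27)) = (15925295 - 4629*sqrt(5))*(1/14083) + 6131/((-80*27)) = (15925295/14083 - 4629*sqrt(5)/14083) + 6131/(-2160) = (15925295/14083 - 4629*sqrt(5)/14083) + 6131*(-1/2160) = (15925295/14083 - 4629*sqrt(5)/14083) - 6131/2160 = 34312294327/30419280 - 4629*sqrt(5)/14083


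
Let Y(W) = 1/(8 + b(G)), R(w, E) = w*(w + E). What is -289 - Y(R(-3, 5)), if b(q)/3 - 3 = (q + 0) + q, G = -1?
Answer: -3180/11 ≈ -289.09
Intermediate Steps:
R(w, E) = w*(E + w)
b(q) = 9 + 6*q (b(q) = 9 + 3*((q + 0) + q) = 9 + 3*(q + q) = 9 + 3*(2*q) = 9 + 6*q)
Y(W) = 1/11 (Y(W) = 1/(8 + (9 + 6*(-1))) = 1/(8 + (9 - 6)) = 1/(8 + 3) = 1/11)
-289 - Y(R(-3, 5)) = -289 - 1*1/11 = -289 - 1/11 = -3180/11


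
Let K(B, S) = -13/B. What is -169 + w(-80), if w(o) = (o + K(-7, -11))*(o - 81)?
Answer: 12412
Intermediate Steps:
w(o) = (-81 + o)*(13/7 + o) (w(o) = (o - 13/(-7))*(o - 81) = (o - 13*(-⅐))*(-81 + o) = (o + 13/7)*(-81 + o) = (13/7 + o)*(-81 + o) = (-81 + o)*(13/7 + o))
-169 + w(-80) = -169 + (-1053/7 + (-80)² - 554/7*(-80)) = -169 + (-1053/7 + 6400 + 44320/7) = -169 + 12581 = 12412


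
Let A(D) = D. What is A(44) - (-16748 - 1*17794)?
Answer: 34586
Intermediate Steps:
A(44) - (-16748 - 1*17794) = 44 - (-16748 - 1*17794) = 44 - (-16748 - 17794) = 44 - 1*(-34542) = 44 + 34542 = 34586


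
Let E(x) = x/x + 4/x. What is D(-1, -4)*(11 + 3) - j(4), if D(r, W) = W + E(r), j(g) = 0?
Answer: -98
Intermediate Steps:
E(x) = 1 + 4/x
D(r, W) = W + (4 + r)/r
D(-1, -4)*(11 + 3) - j(4) = (1 - 4 + 4/(-1))*(11 + 3) - 1*0 = (1 - 4 + 4*(-1))*14 + 0 = (1 - 4 - 4)*14 + 0 = -7*14 + 0 = -98 + 0 = -98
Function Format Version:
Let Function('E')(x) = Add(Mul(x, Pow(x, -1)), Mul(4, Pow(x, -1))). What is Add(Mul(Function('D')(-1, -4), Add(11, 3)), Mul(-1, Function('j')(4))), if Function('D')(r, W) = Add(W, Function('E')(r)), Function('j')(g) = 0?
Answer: -98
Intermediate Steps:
Function('E')(x) = Add(1, Mul(4, Pow(x, -1)))
Function('D')(r, W) = Add(W, Mul(Pow(r, -1), Add(4, r)))
Add(Mul(Function('D')(-1, -4), Add(11, 3)), Mul(-1, Function('j')(4))) = Add(Mul(Add(1, -4, Mul(4, Pow(-1, -1))), Add(11, 3)), Mul(-1, 0)) = Add(Mul(Add(1, -4, Mul(4, -1)), 14), 0) = Add(Mul(Add(1, -4, -4), 14), 0) = Add(Mul(-7, 14), 0) = Add(-98, 0) = -98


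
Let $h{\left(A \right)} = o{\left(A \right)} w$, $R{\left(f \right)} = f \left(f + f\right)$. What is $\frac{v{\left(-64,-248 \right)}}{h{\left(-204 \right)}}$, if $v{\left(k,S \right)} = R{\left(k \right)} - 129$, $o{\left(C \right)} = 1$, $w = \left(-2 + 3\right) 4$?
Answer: $\frac{8063}{4} \approx 2015.8$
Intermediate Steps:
$R{\left(f \right)} = 2 f^{2}$ ($R{\left(f \right)} = f 2 f = 2 f^{2}$)
$w = 4$ ($w = 1 \cdot 4 = 4$)
$h{\left(A \right)} = 4$ ($h{\left(A \right)} = 1 \cdot 4 = 4$)
$v{\left(k,S \right)} = -129 + 2 k^{2}$ ($v{\left(k,S \right)} = 2 k^{2} - 129 = -129 + 2 k^{2}$)
$\frac{v{\left(-64,-248 \right)}}{h{\left(-204 \right)}} = \frac{-129 + 2 \left(-64\right)^{2}}{4} = \left(-129 + 2 \cdot 4096\right) \frac{1}{4} = \left(-129 + 8192\right) \frac{1}{4} = 8063 \cdot \frac{1}{4} = \frac{8063}{4}$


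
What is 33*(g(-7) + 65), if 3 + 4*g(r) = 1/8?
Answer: 67881/32 ≈ 2121.3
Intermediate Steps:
g(r) = -23/32 (g(r) = -3/4 + (1/4)/8 = -3/4 + (1/4)*(1/8) = -3/4 + 1/32 = -23/32)
33*(g(-7) + 65) = 33*(-23/32 + 65) = 33*(2057/32) = 67881/32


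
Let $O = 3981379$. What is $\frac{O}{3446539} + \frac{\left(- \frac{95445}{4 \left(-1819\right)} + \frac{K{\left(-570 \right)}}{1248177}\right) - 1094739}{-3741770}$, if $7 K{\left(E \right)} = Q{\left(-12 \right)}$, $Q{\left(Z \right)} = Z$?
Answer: $\frac{395639585169413089833129}{273278796988361624701640} \approx 1.4478$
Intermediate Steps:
$K{\left(E \right)} = - \frac{12}{7}$ ($K{\left(E \right)} = \frac{1}{7} \left(-12\right) = - \frac{12}{7}$)
$\frac{O}{3446539} + \frac{\left(- \frac{95445}{4 \left(-1819\right)} + \frac{K{\left(-570 \right)}}{1248177}\right) - 1094739}{-3741770} = \frac{3981379}{3446539} + \frac{\left(- \frac{95445}{4 \left(-1819\right)} - \frac{12}{7 \cdot 1248177}\right) - 1094739}{-3741770} = 3981379 \cdot \frac{1}{3446539} + \left(\left(- \frac{95445}{-7276} - \frac{4}{2912413}\right) - 1094739\right) \left(- \frac{1}{3741770}\right) = \frac{3981379}{3446539} + \left(\left(\left(-95445\right) \left(- \frac{1}{7276}\right) - \frac{4}{2912413}\right) - 1094739\right) \left(- \frac{1}{3741770}\right) = \frac{3981379}{3446539} + \left(\left(\frac{95445}{7276} - \frac{4}{2912413}\right) - 1094739\right) \left(- \frac{1}{3741770}\right) = \frac{3981379}{3446539} + \left(\frac{277975229681}{21190716988} - 1094739\right) \left(- \frac{1}{3741770}\right) = \frac{3981379}{3446539} - - \frac{23198026349496451}{79290789104188760} = \frac{3981379}{3446539} + \frac{23198026349496451}{79290789104188760} = \frac{395639585169413089833129}{273278796988361624701640}$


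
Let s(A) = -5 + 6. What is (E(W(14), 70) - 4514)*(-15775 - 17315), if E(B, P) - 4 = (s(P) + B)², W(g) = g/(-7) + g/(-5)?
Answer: 743790402/5 ≈ 1.4876e+8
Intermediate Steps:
s(A) = 1
W(g) = -12*g/35 (W(g) = g*(-⅐) + g*(-⅕) = -g/7 - g/5 = -12*g/35)
E(B, P) = 4 + (1 + B)²
(E(W(14), 70) - 4514)*(-15775 - 17315) = ((4 + (1 - 12/35*14)²) - 4514)*(-15775 - 17315) = ((4 + (1 - 24/5)²) - 4514)*(-33090) = ((4 + (-19/5)²) - 4514)*(-33090) = ((4 + 361/25) - 4514)*(-33090) = (461/25 - 4514)*(-33090) = -112389/25*(-33090) = 743790402/5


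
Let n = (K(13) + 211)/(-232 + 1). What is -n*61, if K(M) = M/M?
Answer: 12932/231 ≈ 55.983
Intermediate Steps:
K(M) = 1
n = -212/231 (n = (1 + 211)/(-232 + 1) = 212/(-231) = 212*(-1/231) = -212/231 ≈ -0.91775)
-n*61 = -1*(-212/231)*61 = (212/231)*61 = 12932/231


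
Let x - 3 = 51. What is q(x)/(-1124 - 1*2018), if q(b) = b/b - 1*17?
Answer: 8/1571 ≈ 0.0050923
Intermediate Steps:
x = 54 (x = 3 + 51 = 54)
q(b) = -16 (q(b) = 1 - 17 = -16)
q(x)/(-1124 - 1*2018) = -16/(-1124 - 1*2018) = -16/(-1124 - 2018) = -16/(-3142) = -16*(-1/3142) = 8/1571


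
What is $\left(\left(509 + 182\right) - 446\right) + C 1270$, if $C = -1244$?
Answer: $-1579635$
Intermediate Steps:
$\left(\left(509 + 182\right) - 446\right) + C 1270 = \left(\left(509 + 182\right) - 446\right) - 1579880 = \left(691 - 446\right) - 1579880 = 245 - 1579880 = -1579635$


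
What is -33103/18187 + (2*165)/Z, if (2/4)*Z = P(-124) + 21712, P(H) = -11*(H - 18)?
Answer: -255812789/141094746 ≈ -1.8131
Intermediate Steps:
P(H) = 198 - 11*H (P(H) = -11*(-18 + H) = 198 - 11*H)
Z = 46548 (Z = 2*((198 - 11*(-124)) + 21712) = 2*((198 + 1364) + 21712) = 2*(1562 + 21712) = 2*23274 = 46548)
-33103/18187 + (2*165)/Z = -33103/18187 + (2*165)/46548 = -33103*1/18187 + 330*(1/46548) = -33103/18187 + 55/7758 = -255812789/141094746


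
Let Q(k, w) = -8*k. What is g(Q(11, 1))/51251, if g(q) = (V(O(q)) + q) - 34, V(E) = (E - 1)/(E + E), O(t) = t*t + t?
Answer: -1860409/784755312 ≈ -0.0023707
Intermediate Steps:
O(t) = t + t**2 (O(t) = t**2 + t = t + t**2)
V(E) = (-1 + E)/(2*E) (V(E) = (-1 + E)/((2*E)) = (-1 + E)*(1/(2*E)) = (-1 + E)/(2*E))
g(q) = -34 + q + (-1 + q*(1 + q))/(2*q*(1 + q)) (g(q) = ((-1 + q*(1 + q))/(2*((q*(1 + q)))) + q) - 34 = ((1/(q*(1 + q)))*(-1 + q*(1 + q))/2 + q) - 34 = ((-1 + q*(1 + q))/(2*q*(1 + q)) + q) - 34 = (q + (-1 + q*(1 + q))/(2*q*(1 + q))) - 34 = -34 + q + (-1 + q*(1 + q))/(2*q*(1 + q)))
g(Q(11, 1))/51251 = ((-1 - (-536)*11 - 65*(-8*11)**2 + 2*(-8*11)**3)/(2*((-8*11))*(1 - 8*11)))/51251 = ((1/2)*(-1 - 67*(-88) - 65*(-88)**2 + 2*(-88)**3)/(-88*(1 - 88)))*(1/51251) = ((1/2)*(-1/88)*(-1 + 5896 - 65*7744 + 2*(-681472))/(-87))*(1/51251) = ((1/2)*(-1/88)*(-1/87)*(-1 + 5896 - 503360 - 1362944))*(1/51251) = ((1/2)*(-1/88)*(-1/87)*(-1860409))*(1/51251) = -1860409/15312*1/51251 = -1860409/784755312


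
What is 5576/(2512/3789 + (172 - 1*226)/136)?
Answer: 1436667552/68513 ≈ 20969.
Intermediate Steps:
5576/(2512/3789 + (172 - 1*226)/136) = 5576/(2512*(1/3789) + (172 - 226)*(1/136)) = 5576/(2512/3789 - 54*1/136) = 5576/(2512/3789 - 27/68) = 5576/(68513/257652) = 5576*(257652/68513) = 1436667552/68513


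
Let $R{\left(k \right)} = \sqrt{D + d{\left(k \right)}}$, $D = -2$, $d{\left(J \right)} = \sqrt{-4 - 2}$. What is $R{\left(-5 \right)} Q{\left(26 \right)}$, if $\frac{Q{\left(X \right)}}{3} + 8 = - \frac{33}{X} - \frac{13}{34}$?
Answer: $- \frac{6399 \sqrt{-2 + i \sqrt{6}}}{221} \approx -22.073 - 46.518 i$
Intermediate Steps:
$Q{\left(X \right)} = - \frac{855}{34} - \frac{99}{X}$ ($Q{\left(X \right)} = -24 + 3 \left(- \frac{33}{X} - \frac{13}{34}\right) = -24 + 3 \left(- \frac{13}{34} - \frac{33}{X}\right) = -24 - \left(\frac{39}{34} + \frac{99}{X}\right) = - \frac{855}{34} - \frac{99}{X}$)
$d{\left(J \right)} = i \sqrt{6}$ ($d{\left(J \right)} = \sqrt{-6} = i \sqrt{6}$)
$R{\left(k \right)} = \sqrt{-2 + i \sqrt{6}}$
$R{\left(-5 \right)} Q{\left(26 \right)} = \sqrt{-2 + i \sqrt{6}} \left(- \frac{855}{34} - \frac{99}{26}\right) = \sqrt{-2 + i \sqrt{6}} \left(- \frac{6399}{221}\right) = - \frac{6399 \sqrt{-2 + i \sqrt{6}}}{221}$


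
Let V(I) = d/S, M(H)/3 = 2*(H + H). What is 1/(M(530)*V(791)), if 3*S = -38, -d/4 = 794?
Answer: 19/30299040 ≈ 6.2708e-7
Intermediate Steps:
d = -3176 (d = -4*794 = -3176)
M(H) = 12*H (M(H) = 3*(2*(H + H)) = 3*(2*(2*H)) = 3*(4*H) = 12*H)
S = -38/3 (S = (1/3)*(-38) = -38/3 ≈ -12.667)
V(I) = 4764/19 (V(I) = -3176/(-38/3) = -3176*(-3/38) = 4764/19)
1/(M(530)*V(791)) = 1/(((12*530))*(4764/19)) = (19/4764)/6360 = (1/6360)*(19/4764) = 19/30299040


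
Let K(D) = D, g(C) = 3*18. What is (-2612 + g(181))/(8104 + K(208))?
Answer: -1279/4156 ≈ -0.30775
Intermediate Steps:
g(C) = 54
(-2612 + g(181))/(8104 + K(208)) = (-2612 + 54)/(8104 + 208) = -2558/8312 = -2558*1/8312 = -1279/4156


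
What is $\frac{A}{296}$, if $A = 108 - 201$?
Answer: $- \frac{93}{296} \approx -0.31419$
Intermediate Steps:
$A = -93$ ($A = 108 - 201 = -93$)
$\frac{A}{296} = - \frac{93}{296}$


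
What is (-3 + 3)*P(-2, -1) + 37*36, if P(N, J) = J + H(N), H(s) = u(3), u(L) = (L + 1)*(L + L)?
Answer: 1332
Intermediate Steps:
u(L) = 2*L*(1 + L) (u(L) = (1 + L)*(2*L) = 2*L*(1 + L))
H(s) = 24 (H(s) = 2*3*(1 + 3) = 2*3*4 = 24)
P(N, J) = 24 + J (P(N, J) = J + 24 = 24 + J)
(-3 + 3)*P(-2, -1) + 37*36 = (-3 + 3)*(24 - 1) + 37*36 = 0*23 + 1332 = 0 + 1332 = 1332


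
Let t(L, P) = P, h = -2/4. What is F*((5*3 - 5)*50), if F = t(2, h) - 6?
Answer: -3250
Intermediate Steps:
h = -1/2 (h = -2*1/4 = -1/2 ≈ -0.50000)
F = -13/2 (F = -1/2 - 6 = -13/2 ≈ -6.5000)
F*((5*3 - 5)*50) = -13*(5*3 - 5)*50/2 = -13*(15 - 5)*50/2 = -65*50 = -13/2*500 = -3250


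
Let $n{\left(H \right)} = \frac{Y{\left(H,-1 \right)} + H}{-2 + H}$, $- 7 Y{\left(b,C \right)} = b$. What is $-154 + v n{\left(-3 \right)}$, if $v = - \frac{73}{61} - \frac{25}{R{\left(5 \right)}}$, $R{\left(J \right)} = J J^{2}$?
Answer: $- \frac{1651618}{10675} \approx -154.72$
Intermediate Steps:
$R{\left(J \right)} = J^{3}$
$Y{\left(b,C \right)} = - \frac{b}{7}$
$n{\left(H \right)} = \frac{6 H}{7 \left(-2 + H\right)}$ ($n{\left(H \right)} = \frac{- \frac{H}{7} + H}{-2 + H} = \frac{\frac{6}{7} H}{-2 + H} = \frac{6 H}{7 \left(-2 + H\right)}$)
$v = - \frac{426}{305}$ ($v = - \frac{73}{61} - \frac{25}{5^{3}} = \left(-73\right) \frac{1}{61} - \frac{25}{125} = - \frac{73}{61} - \frac{1}{5} = - \frac{426}{305} \approx -1.3967$)
$-154 + v n{\left(-3 \right)} = -154 - \frac{426 \cdot \frac{6}{7} \left(-3\right) \frac{1}{-2 - 3}}{305} = -154 - \frac{426 \cdot \frac{6}{7} \left(-3\right) \frac{1}{-5}}{305} = -154 - \frac{426 \cdot \frac{6}{7} \left(-3\right) \left(- \frac{1}{5}\right)}{305} = -154 - \frac{7668}{10675} = - \frac{1651618}{10675}$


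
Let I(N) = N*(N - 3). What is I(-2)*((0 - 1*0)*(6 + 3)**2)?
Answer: 0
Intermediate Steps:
I(N) = N*(-3 + N)
I(-2)*((0 - 1*0)*(6 + 3)**2) = (-2*(-3 - 2))*((0 - 1*0)*(6 + 3)**2) = (-2*(-5))*((0 + 0)*9**2) = 10*(0*81) = 10*0 = 0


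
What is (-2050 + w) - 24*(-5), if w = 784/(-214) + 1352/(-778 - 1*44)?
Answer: -85109054/43977 ≈ -1935.3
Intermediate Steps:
w = -233444/43977 (w = 784*(-1/214) + 1352/(-778 - 44) = -392/107 + 1352/(-822) = -392/107 + 1352*(-1/822) = -392/107 - 676/411 = -233444/43977 ≈ -5.3083)
(-2050 + w) - 24*(-5) = (-2050 - 233444/43977) - 24*(-5) = -90386294/43977 + 120 = -85109054/43977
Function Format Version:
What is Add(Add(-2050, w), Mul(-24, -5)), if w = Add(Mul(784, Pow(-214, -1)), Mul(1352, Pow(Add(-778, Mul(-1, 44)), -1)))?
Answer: Rational(-85109054, 43977) ≈ -1935.3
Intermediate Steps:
w = Rational(-233444, 43977) (w = Add(Mul(784, Rational(-1, 214)), Mul(1352, Pow(Add(-778, -44), -1))) = Add(Rational(-392, 107), Mul(1352, Pow(-822, -1))) = Add(Rational(-392, 107), Mul(1352, Rational(-1, 822))) = Add(Rational(-392, 107), Rational(-676, 411)) = Rational(-233444, 43977) ≈ -5.3083)
Add(Add(-2050, w), Mul(-24, -5)) = Add(Add(-2050, Rational(-233444, 43977)), Mul(-24, -5)) = Add(Rational(-90386294, 43977), 120) = Rational(-85109054, 43977)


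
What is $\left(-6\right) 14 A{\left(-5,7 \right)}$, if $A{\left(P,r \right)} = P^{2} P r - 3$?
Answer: $73752$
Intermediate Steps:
$A{\left(P,r \right)} = -3 + r P^{3}$ ($A{\left(P,r \right)} = P^{3} r - 3 = r P^{3} - 3 = -3 + r P^{3}$)
$\left(-6\right) 14 A{\left(-5,7 \right)} = \left(-6\right) 14 \left(-3 + 7 \left(-5\right)^{3}\right) = - 84 \left(-3 + 7 \left(-125\right)\right) = - 84 \left(-3 - 875\right) = \left(-84\right) \left(-878\right) = 73752$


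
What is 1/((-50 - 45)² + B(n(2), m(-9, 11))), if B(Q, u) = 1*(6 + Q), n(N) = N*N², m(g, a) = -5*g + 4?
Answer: 1/9039 ≈ 0.00011063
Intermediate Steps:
m(g, a) = 4 - 5*g
n(N) = N³
B(Q, u) = 6 + Q
1/((-50 - 45)² + B(n(2), m(-9, 11))) = 1/((-50 - 45)² + (6 + 2³)) = 1/((-95)² + (6 + 8)) = 1/(9025 + 14) = 1/9039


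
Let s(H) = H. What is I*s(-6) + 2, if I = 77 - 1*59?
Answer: -106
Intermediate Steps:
I = 18 (I = 77 - 59 = 18)
I*s(-6) + 2 = 18*(-6) + 2 = -108 + 2 = -106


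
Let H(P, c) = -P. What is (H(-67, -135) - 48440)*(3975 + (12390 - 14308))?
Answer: -99503261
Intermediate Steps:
(H(-67, -135) - 48440)*(3975 + (12390 - 14308)) = (-1*(-67) - 48440)*(3975 + (12390 - 14308)) = (67 - 48440)*(3975 - 1918) = -48373*2057 = -99503261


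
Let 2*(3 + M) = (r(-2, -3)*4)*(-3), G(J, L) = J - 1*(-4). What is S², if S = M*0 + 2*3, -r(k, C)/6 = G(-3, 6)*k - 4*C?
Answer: 36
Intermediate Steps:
G(J, L) = 4 + J (G(J, L) = J + 4 = 4 + J)
r(k, C) = -6*k + 24*C (r(k, C) = -6*((4 - 3)*k - 4*C) = -6*(1*k - 4*C) = -6*(k - 4*C) = -6*k + 24*C)
M = 357 (M = -3 + (((-6*(-2) + 24*(-3))*4)*(-3))/2 = -3 + (((12 - 72)*4)*(-3))/2 = -3 + (-60*4*(-3))/2 = -3 + (-240*(-3))/2 = -3 + (½)*720 = -3 + 360 = 357)
S = 6 (S = 357*0 + 2*3 = 0 + 6 = 6)
S² = 6² = 36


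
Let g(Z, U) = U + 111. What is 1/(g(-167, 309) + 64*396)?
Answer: 1/25764 ≈ 3.8814e-5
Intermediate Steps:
g(Z, U) = 111 + U
1/(g(-167, 309) + 64*396) = 1/((111 + 309) + 64*396) = 1/(420 + 25344) = 1/25764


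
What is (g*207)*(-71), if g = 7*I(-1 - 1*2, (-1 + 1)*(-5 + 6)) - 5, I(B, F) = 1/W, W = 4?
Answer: 191061/4 ≈ 47765.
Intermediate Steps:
I(B, F) = ¼ (I(B, F) = 1/4 = ¼)
g = -13/4 (g = 7*(¼) - 5 = 7/4 - 5 = -13/4 ≈ -3.2500)
(g*207)*(-71) = -13/4*207*(-71) = -2691/4*(-71) = 191061/4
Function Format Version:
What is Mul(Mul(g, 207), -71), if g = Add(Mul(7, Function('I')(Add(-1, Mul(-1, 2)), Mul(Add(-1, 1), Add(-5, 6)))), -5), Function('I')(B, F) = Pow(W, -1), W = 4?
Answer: Rational(191061, 4) ≈ 47765.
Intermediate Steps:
Function('I')(B, F) = Rational(1, 4) (Function('I')(B, F) = Pow(4, -1) = Rational(1, 4))
g = Rational(-13, 4) (g = Add(Mul(7, Rational(1, 4)), -5) = Add(Rational(7, 4), -5) = Rational(-13, 4) ≈ -3.2500)
Mul(Mul(g, 207), -71) = Mul(Mul(Rational(-13, 4), 207), -71) = Mul(Rational(-2691, 4), -71) = Rational(191061, 4)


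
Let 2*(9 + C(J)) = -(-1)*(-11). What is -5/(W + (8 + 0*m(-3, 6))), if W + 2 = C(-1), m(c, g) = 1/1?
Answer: 10/17 ≈ 0.58823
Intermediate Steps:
m(c, g) = 1 (m(c, g) = 1*1 = 1)
C(J) = -29/2 (C(J) = -9 + (-(-1)*(-11))/2 = -9 + (-1*11)/2 = -9 + (½)*(-11) = -9 - 11/2 = -29/2)
W = -33/2 (W = -2 - 29/2 = -33/2 ≈ -16.500)
-5/(W + (8 + 0*m(-3, 6))) = -5/(-33/2 + (8 + 0*1)) = -5/(-33/2 + (8 + 0)) = -5/(-33/2 + 8) = -5/(-17/2) = -5*(-2/17) = 10/17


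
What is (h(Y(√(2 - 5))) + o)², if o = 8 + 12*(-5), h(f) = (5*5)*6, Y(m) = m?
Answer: 9604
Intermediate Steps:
h(f) = 150 (h(f) = 25*6 = 150)
o = -52 (o = 8 - 60 = -52)
(h(Y(√(2 - 5))) + o)² = (150 - 52)² = 98² = 9604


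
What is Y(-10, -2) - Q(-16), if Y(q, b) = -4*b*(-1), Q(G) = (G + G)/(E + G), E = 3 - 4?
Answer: -168/17 ≈ -9.8824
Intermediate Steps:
E = -1
Q(G) = 2*G/(-1 + G) (Q(G) = (G + G)/(-1 + G) = (2*G)/(-1 + G) = 2*G/(-1 + G))
Y(q, b) = 4*b
Y(-10, -2) - Q(-16) = 4*(-2) - 2*(-16)/(-1 - 16) = -8 - 2*(-16)/(-17) = -8 - 2*(-16)*(-1)/17 = -8 - 1*32/17 = -8 - 32/17 = -168/17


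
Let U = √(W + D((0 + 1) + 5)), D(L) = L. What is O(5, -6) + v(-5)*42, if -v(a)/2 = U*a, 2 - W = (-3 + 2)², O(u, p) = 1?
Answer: 1 + 420*√7 ≈ 1112.2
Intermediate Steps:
W = 1 (W = 2 - (-3 + 2)² = 2 - 1*(-1)² = 2 - 1*1 = 2 - 1 = 1)
U = √7 (U = √(1 + ((0 + 1) + 5)) = √(1 + (1 + 5)) = √(1 + 6) = √7 ≈ 2.6458)
v(a) = -2*a*√7 (v(a) = -2*√7*a = -2*a*√7)
O(5, -6) + v(-5)*42 = 1 - 2*(-5)*√7*42 = 1 + (10*√7)*42 = 1 + 420*√7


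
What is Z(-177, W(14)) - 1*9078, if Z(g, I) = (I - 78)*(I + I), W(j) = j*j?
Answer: 37178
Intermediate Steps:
W(j) = j²
Z(g, I) = 2*I*(-78 + I) (Z(g, I) = (-78 + I)*(2*I) = 2*I*(-78 + I))
Z(-177, W(14)) - 1*9078 = 2*14²*(-78 + 14²) - 1*9078 = 2*196*(-78 + 196) - 9078 = 2*196*118 - 9078 = 46256 - 9078 = 37178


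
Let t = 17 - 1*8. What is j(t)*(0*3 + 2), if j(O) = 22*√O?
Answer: 132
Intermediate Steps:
t = 9 (t = 17 - 8 = 9)
j(t)*(0*3 + 2) = (22*√9)*(0*3 + 2) = (22*3)*(0 + 2) = 66*2 = 132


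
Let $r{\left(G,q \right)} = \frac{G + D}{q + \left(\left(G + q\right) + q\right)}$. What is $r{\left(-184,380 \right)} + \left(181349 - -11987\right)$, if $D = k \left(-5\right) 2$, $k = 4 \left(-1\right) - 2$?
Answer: $\frac{46207273}{239} \approx 1.9334 \cdot 10^{5}$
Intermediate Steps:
$k = -6$ ($k = -4 - 2 = -6$)
$D = 60$ ($D = \left(-6\right) \left(-5\right) 2 = 30 \cdot 2 = 60$)
$r{\left(G,q \right)} = \frac{60 + G}{G + 3 q}$ ($r{\left(G,q \right)} = \frac{G + 60}{q + \left(\left(G + q\right) + q\right)} = \frac{60 + G}{q + \left(G + 2 q\right)} = \frac{60 + G}{G + 3 q}$)
$r{\left(-184,380 \right)} + \left(181349 - -11987\right) = \frac{60 - 184}{-184 + 3 \cdot 380} + \left(181349 - -11987\right) = \frac{1}{-184 + 1140} \left(-124\right) + \left(181349 + 11987\right) = \frac{1}{956} \left(-124\right) + 193336 = - \frac{31}{239} + 193336 = \frac{46207273}{239}$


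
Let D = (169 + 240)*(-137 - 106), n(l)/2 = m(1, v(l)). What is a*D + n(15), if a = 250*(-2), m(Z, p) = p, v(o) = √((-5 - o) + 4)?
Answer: 49693500 + 8*I ≈ 4.9694e+7 + 8.0*I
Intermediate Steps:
v(o) = √(-1 - o)
n(l) = 2*√(-1 - l)
a = -500
D = -99387 (D = 409*(-243) = -99387)
a*D + n(15) = -500*(-99387) + 2*√(-1 - 1*15) = 49693500 + 2*√(-1 - 15) = 49693500 + 2*√(-16) = 49693500 + 2*(4*I) = 49693500 + 8*I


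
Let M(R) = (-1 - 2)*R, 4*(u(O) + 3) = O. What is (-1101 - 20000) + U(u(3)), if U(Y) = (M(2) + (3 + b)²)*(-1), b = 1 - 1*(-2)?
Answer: -21131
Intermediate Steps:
b = 3 (b = 1 + 2 = 3)
u(O) = -3 + O/4
M(R) = -3*R
U(Y) = -30 (U(Y) = (-3*2 + (3 + 3)²)*(-1) = (-6 + 6²)*(-1) = (-6 + 36)*(-1) = 30*(-1) = -30)
(-1101 - 20000) + U(u(3)) = (-1101 - 20000) - 30 = -21101 - 30 = -21131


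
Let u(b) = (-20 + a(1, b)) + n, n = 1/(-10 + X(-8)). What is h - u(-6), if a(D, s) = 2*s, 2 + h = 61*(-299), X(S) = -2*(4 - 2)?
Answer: -254925/14 ≈ -18209.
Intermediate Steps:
X(S) = -4 (X(S) = -2*2 = -4)
h = -18241 (h = -2 + 61*(-299) = -2 - 18239 = -18241)
n = -1/14 (n = 1/(-10 - 4) = 1/(-14) = -1/14 ≈ -0.071429)
u(b) = -281/14 + 2*b (u(b) = (-20 + 2*b) - 1/14 = -281/14 + 2*b)
h - u(-6) = -18241 - (-281/14 + 2*(-6)) = -18241 - (-281/14 - 12) = -18241 - 1*(-449/14) = -18241 + 449/14 = -254925/14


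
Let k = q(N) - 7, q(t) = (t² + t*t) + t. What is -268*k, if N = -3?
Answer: -2144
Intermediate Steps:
q(t) = t + 2*t² (q(t) = (t² + t²) + t = 2*t² + t = t + 2*t²)
k = 8 (k = -3*(1 + 2*(-3)) - 7 = -3*(1 - 6) - 7 = -3*(-5) - 7 = 15 - 7 = 8)
-268*k = -268*8 = -2144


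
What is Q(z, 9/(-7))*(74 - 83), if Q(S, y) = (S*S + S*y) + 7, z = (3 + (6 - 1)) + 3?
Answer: -7173/7 ≈ -1024.7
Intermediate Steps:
z = 11 (z = (3 + 5) + 3 = 8 + 3 = 11)
Q(S, y) = 7 + S**2 + S*y (Q(S, y) = (S**2 + S*y) + 7 = 7 + S**2 + S*y)
Q(z, 9/(-7))*(74 - 83) = (7 + 11**2 + 11*(9/(-7)))*(74 - 83) = (7 + 121 + 11*(9*(-1/7)))*(-9) = (7 + 121 + 11*(-9/7))*(-9) = (7 + 121 - 99/7)*(-9) = (797/7)*(-9) = -7173/7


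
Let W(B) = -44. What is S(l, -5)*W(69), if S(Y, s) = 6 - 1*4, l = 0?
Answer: -88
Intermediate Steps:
S(Y, s) = 2 (S(Y, s) = 6 - 4 = 2)
S(l, -5)*W(69) = 2*(-44) = -88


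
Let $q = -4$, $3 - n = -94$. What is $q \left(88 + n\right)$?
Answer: $-740$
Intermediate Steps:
$n = 97$ ($n = 3 - -94 = 3 + 94 = 97$)
$q \left(88 + n\right) = - 4 \left(88 + 97\right) = \left(-4\right) 185 = -740$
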